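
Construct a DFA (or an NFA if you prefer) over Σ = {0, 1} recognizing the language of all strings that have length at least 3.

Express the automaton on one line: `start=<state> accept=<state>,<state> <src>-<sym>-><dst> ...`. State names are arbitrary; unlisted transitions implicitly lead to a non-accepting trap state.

We only need to distinguish lengths 0, 1, …, 3, and '>3'. Chain A → B → C → D → E on every symbol, with E looping. Accepting states: {D, E}.
With 5 states:
       0  1 
>  A   B  B 
   B   C  C 
   C   D  D 
 * D   E  E 
 * E   E  E 
(> = start, * = accepting)

start=A accept=D,E A-0->B A-1->B B-0->C B-1->C C-0->D C-1->D D-0->E D-1->E E-0->E E-1->E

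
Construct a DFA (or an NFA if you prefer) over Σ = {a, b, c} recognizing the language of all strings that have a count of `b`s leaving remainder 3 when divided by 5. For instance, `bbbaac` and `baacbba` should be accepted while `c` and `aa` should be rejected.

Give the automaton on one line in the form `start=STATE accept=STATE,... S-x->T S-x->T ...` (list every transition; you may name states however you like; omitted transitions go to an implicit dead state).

The only thing that matters is how many `b`s have appeared, reduced mod 5. Use one state per residue: s0 for 0, …, s4 for 4. Reading `b` moves to the next residue; anything else stays put. s3 is accepting.
A 5-state machine:
        a   b   c  
>  s0   s0  s1  s0 
   s1   s1  s2  s1 
   s2   s2  s3  s2 
 * s3   s3  s4  s3 
   s4   s4  s0  s4 
(> = start, * = accepting)

start=s0 accept=s3 s0-a->s0 s0-b->s1 s0-c->s0 s1-a->s1 s1-b->s2 s1-c->s1 s2-a->s2 s2-b->s3 s2-c->s2 s3-a->s3 s3-b->s4 s3-c->s3 s4-a->s4 s4-b->s0 s4-c->s4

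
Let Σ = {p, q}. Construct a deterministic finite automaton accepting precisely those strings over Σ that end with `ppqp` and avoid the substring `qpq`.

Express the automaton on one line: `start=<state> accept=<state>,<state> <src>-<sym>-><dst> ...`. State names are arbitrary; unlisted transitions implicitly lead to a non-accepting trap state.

Build one automaton per condition and run them in lockstep. One (5 states) tracks how much of the suffix `ppqp` has currently been matched; the other (4 states) tracks partial matches of the forbidden pattern `qpq`. Each combined state is a pair, one component from each; accept when both components accept.
       p  q 
>  A   B  C 
   B   D  C 
   C   E  C 
   D   D  F 
   E   D  G 
   F   H  C 
   G   I  G 
 * H   D  G 
   I   J  G 
   J   J  K 
   K   L  G 
   L   J  G 
(> = start, * = accepting)

start=A accept=H A-p->B A-q->C B-p->D B-q->C C-p->E C-q->C D-p->D D-q->F E-p->D E-q->G F-p->H F-q->C G-p->I G-q->G H-p->D H-q->G I-p->J I-q->G J-p->J J-q->K K-p->L K-q->G L-p->J L-q->G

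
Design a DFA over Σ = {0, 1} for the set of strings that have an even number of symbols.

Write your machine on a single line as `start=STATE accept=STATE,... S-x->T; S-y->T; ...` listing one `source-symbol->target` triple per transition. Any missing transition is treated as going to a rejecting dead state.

Only the length mod 2 matters, so use a 2-cycle: from any state, every input symbol moves to the next state, wrapping q1 back to q0. Mark q0 accepting.
        0   1  
>* q0   q1  q1 
   q1   q0  q0 
(> = start, * = accepting)

start=q0; accept=q0; q0-0->q1; q0-1->q1; q1-0->q0; q1-1->q0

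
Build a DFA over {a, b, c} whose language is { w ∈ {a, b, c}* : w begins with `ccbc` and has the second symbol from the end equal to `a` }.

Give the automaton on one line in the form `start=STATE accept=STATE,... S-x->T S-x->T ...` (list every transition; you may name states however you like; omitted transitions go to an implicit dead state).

Build one automaton per condition and run them in lockstep. One (6 states) tracks whether the input so far still matches the prefix `ccbc`; the other (13 states) tracks the last 2 symbols read. Each combined state is a pair, one component from each; accept when both components accept. Equivalent product states are then merged.
        a   b   c  
>  q0   q1  q1  q2 
   q1   q1  q1  q1 
   q2   q1  q1  q3 
   q3   q1  q4  q1 
   q4   q1  q1  q5 
   q5   q6  q5  q5 
   q6   q7  q8  q8 
 * q7   q7  q8  q8 
 * q8   q6  q5  q5 
(> = start, * = accepting)

start=q0 accept=q7,q8 q0-a->q1 q0-b->q1 q0-c->q2 q1-a->q1 q1-b->q1 q1-c->q1 q2-a->q1 q2-b->q1 q2-c->q3 q3-a->q1 q3-b->q4 q3-c->q1 q4-a->q1 q4-b->q1 q4-c->q5 q5-a->q6 q5-b->q5 q5-c->q5 q6-a->q7 q6-b->q8 q6-c->q8 q7-a->q7 q7-b->q8 q7-c->q8 q8-a->q6 q8-b->q5 q8-c->q5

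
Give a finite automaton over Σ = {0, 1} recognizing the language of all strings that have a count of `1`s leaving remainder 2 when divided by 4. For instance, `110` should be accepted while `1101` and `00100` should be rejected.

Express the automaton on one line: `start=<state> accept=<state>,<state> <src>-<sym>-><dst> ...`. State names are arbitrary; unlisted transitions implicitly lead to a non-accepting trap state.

start=q0 accept=q2 q0-0->q0 q0-1->q1 q1-0->q1 q1-1->q2 q2-0->q2 q2-1->q3 q3-0->q3 q3-1->q0

Keep the running count of `1`s modulo 4: each `1` advances along the cycle q0 → q1 → q2 → q3 → q0 while other symbols loop. Accept at q2.
4 states suffice.
        0   1  
>  q0   q0  q1 
   q1   q1  q2 
 * q2   q2  q3 
   q3   q3  q0 
(> = start, * = accepting)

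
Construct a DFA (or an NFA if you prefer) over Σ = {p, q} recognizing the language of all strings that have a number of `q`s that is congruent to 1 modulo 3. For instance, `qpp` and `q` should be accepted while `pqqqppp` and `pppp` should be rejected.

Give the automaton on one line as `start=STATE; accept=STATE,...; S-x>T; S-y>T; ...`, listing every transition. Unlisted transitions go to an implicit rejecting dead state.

The only thing that matters is how many `q`s have appeared, reduced mod 3. Use one state per residue: s0 for 0, …, s2 for 2. Reading `q` moves to the next residue; anything else stays put. s1 is accepting.
With 3 states:
        p   q  
>  s0   s0  s1 
 * s1   s1  s2 
   s2   s2  s0 
(> = start, * = accepting)

start=s0; accept=s1; s0-p>s0; s0-q>s1; s1-p>s1; s1-q>s2; s2-p>s2; s2-q>s0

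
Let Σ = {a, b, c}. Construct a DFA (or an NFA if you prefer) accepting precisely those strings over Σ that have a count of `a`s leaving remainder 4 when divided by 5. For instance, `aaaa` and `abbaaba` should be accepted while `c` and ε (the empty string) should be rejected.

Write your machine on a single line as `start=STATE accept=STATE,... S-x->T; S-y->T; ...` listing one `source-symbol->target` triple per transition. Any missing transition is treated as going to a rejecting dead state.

The only thing that matters is how many `a`s have appeared, reduced mod 5. Use one state per residue: q0 for 0, …, q4 for 4. Reading `a` moves to the next residue; anything else stays put. q4 is accepting.
        a   b   c  
>  q0   q1  q0  q0 
   q1   q2  q1  q1 
   q2   q3  q2  q2 
   q3   q4  q3  q3 
 * q4   q0  q4  q4 
(> = start, * = accepting)

start=q0; accept=q4; q0-a->q1; q0-b->q0; q0-c->q0; q1-a->q2; q1-b->q1; q1-c->q1; q2-a->q3; q2-b->q2; q2-c->q2; q3-a->q4; q3-b->q3; q3-c->q3; q4-a->q0; q4-b->q4; q4-c->q4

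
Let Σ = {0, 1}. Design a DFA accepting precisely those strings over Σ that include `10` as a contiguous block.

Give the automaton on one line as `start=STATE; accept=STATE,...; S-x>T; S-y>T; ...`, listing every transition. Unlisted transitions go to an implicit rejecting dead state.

start=q0; accept=q2; q0-0>q0; q0-1>q1; q1-0>q2; q1-1>q1; q2-0>q2; q2-1>q2

Track how much of `10` has been matched so far: state q0 is no progress, q2 is the absorbing accept state reached once `10` has occurred. Intermediate states record partial matches; on a mismatch, fall back to the longest reusable overlap.
        0   1  
>  q0   q0  q1 
   q1   q2  q1 
 * q2   q2  q2 
(> = start, * = accepting)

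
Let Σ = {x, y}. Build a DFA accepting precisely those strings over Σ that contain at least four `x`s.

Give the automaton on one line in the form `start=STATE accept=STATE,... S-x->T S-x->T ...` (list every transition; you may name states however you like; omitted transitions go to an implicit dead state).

Only the number of `x`s matters, and only up to 5. Make a chain A → B → C → D → E → F advanced by each `x` (with F absorbing); every other symbol self-loops. The accepting set is {E, F}.
6 states suffice.
       x  y 
>  A   B  A 
   B   C  B 
   C   D  C 
   D   E  D 
 * E   F  E 
 * F   F  F 
(> = start, * = accepting)

start=A accept=E,F A-x->B A-y->A B-x->C B-y->B C-x->D C-y->C D-x->E D-y->D E-x->F E-y->E F-x->F F-y->F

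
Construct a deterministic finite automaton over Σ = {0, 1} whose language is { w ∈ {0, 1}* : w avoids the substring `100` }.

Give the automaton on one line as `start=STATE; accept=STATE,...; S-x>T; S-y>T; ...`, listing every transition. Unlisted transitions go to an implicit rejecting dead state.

start=q0; accept=q0,q1,q2; q0-0>q0; q0-1>q1; q1-0>q2; q1-1>q1; q2-0>q3; q2-1>q1; q3-0>q3; q3-1>q3

This is the complement of 'contains `100`'. Use the same substring-matching states — q0 through q3 holding how much of `100` has just been matched — but flip the accepting set: everything except the trap q3 accepts.
4 states suffice.
        0   1  
>* q0   q0  q1 
 * q1   q2  q1 
 * q2   q3  q1 
   q3   q3  q3 
(> = start, * = accepting)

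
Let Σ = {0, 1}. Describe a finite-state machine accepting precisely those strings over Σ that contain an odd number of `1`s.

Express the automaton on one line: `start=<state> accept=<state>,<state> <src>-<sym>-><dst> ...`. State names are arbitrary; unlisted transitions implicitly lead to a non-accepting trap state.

The only thing that matters is how many `1`s have appeared, reduced mod 2. Use one state per residue: q0 for 0, …, q1 for 1. Reading `1` moves to the next residue; anything else stays put. q1 is accepting.
        0   1  
>  q0   q0  q1 
 * q1   q1  q0 
(> = start, * = accepting)

start=q0 accept=q1 q0-0->q0 q0-1->q1 q1-0->q1 q1-1->q0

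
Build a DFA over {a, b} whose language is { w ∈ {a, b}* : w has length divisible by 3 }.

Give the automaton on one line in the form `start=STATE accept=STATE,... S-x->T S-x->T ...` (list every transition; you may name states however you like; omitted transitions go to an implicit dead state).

Count input length modulo 3: every symbol advances one step around the cycle S0 → S1 → S2 → S0. Accept at S0.
3 states suffice.
        a   b  
>* S0   S1  S1 
   S1   S2  S2 
   S2   S0  S0 
(> = start, * = accepting)

start=S0 accept=S0 S0-a->S1 S0-b->S1 S1-a->S2 S1-b->S2 S2-a->S0 S2-b->S0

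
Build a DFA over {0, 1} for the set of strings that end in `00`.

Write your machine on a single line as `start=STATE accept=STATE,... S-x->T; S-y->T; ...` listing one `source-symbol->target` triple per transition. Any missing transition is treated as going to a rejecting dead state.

Remember how much of `00` the current input suffix matches. State s0 means no match yet; s1 means the last symbol is `0`; s2 means the last 2 symbols are `00`. Only s2 accepts. On a mismatch, fall back to the longest proper suffix that is still a prefix of `00`.
A 3-state machine:
        0   1  
>  s0   s1  s0 
   s1   s2  s0 
 * s2   s2  s0 
(> = start, * = accepting)

start=s0; accept=s2; s0-0->s1; s0-1->s0; s1-0->s2; s1-1->s0; s2-0->s2; s2-1->s0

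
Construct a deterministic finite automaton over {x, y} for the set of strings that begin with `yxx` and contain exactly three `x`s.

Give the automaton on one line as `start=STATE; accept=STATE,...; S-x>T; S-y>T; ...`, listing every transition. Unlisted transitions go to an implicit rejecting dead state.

Run two small machines in parallel and take their product. The first has 5 states tracking whether the input so far still matches the prefix `yxx`; the second has 5 states tracking the count of `x`s, saturating at 4. A product state is a pair (one from each), accepting exactly when both do. Minimizing collapses redundant product states.
        x   y  
>  q0   q1  q2 
   q1   q1  q1 
   q2   q3  q1 
   q3   q4  q1 
   q4   q5  q4 
 * q5   q1  q5 
(> = start, * = accepting)

start=q0; accept=q5; q0-x>q1; q0-y>q2; q1-x>q1; q1-y>q1; q2-x>q3; q2-y>q1; q3-x>q4; q3-y>q1; q4-x>q5; q4-y>q4; q5-x>q1; q5-y>q5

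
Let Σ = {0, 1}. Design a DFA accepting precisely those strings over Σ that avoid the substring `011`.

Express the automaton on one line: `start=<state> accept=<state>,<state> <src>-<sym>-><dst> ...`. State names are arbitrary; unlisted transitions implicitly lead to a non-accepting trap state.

start=q0 accept=q0,q1,q2 q0-0->q1 q0-1->q0 q1-0->q1 q1-1->q2 q2-0->q1 q2-1->q3 q3-0->q3 q3-1->q3

Track partial matches of the forbidden pattern `011`. State q3 is a dead state reached once `011` has occurred; every other state accepts. q0 means no part of `011` is currently matched.
4 states suffice.
        0   1  
>* q0   q1  q0 
 * q1   q1  q2 
 * q2   q1  q3 
   q3   q3  q3 
(> = start, * = accepting)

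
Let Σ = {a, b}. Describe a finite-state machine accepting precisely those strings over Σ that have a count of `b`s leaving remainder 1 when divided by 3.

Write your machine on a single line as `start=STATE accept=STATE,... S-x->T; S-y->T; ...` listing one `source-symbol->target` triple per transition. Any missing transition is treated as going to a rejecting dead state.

start=s0; accept=s1; s0-a->s0; s0-b->s1; s1-a->s1; s1-b->s2; s2-a->s2; s2-b->s0

Keep the running count of `b`s modulo 3: each `b` advances along the cycle s0 → s1 → s2 → s0 while other symbols loop. Accept at s1.
        a   b  
>  s0   s0  s1 
 * s1   s1  s2 
   s2   s2  s0 
(> = start, * = accepting)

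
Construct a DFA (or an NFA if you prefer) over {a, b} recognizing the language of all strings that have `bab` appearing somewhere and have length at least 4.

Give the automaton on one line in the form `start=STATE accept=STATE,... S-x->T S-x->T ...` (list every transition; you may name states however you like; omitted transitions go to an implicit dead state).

start=S0 accept=S7 S0-a->S1 S0-b->S2 S1-a->S1 S1-b->S3 S2-a->S4 S2-b->S3 S3-a->S5 S3-b->S3 S4-a->S1 S4-b->S6 S5-a->S1 S5-b->S7 S6-a->S7 S6-b->S7 S7-a->S7 S7-b->S7

Run two small machines in parallel and take their product. One (4 states) tracks whether and how much of `bab` has been seen; the other (6 states) tracks the input length, saturating at 5. Each combined state is a pair, one component from each; accept when both components accept. Minimizing collapses redundant product states.
An 8-state machine:
        a   b  
>  S0   S1  S2 
   S1   S1  S3 
   S2   S4  S3 
   S3   S5  S3 
   S4   S1  S6 
   S5   S1  S7 
   S6   S7  S7 
 * S7   S7  S7 
(> = start, * = accepting)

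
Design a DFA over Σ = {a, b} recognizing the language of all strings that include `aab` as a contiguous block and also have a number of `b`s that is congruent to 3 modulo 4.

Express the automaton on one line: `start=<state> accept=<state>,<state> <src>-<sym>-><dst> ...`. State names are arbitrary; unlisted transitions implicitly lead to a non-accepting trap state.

Handle the two conditions separately and then intersect. One (4 states) tracks whether and how much of `aab` has been seen; the other (4 states) tracks the count of `b`s modulo 4. Each combined state is a pair, one component from each; accept when both components accept. After merging equivalent states the machine shrinks.
13 states suffice.
          a    b  
>  S0     S1   S2 
   S1     S3   S2 
   S2     S4   S5 
   S3     S3   S6 
   S4     S6   S5 
   S5     S7   S8 
   S6     S6   S9 
   S7     S9   S8 
   S8    S10   S0 
   S9     S9  S11 
   S10   S12   S0 
 * S11   S11   S3 
   S12   S12   S3 
(> = start, * = accepting)

start=S0 accept=S11 S0-a->S1 S0-b->S2 S1-a->S3 S1-b->S2 S2-a->S4 S2-b->S5 S3-a->S3 S3-b->S6 S4-a->S6 S4-b->S5 S5-a->S7 S5-b->S8 S6-a->S6 S6-b->S9 S7-a->S9 S7-b->S8 S8-a->S10 S8-b->S0 S9-a->S9 S9-b->S11 S10-a->S12 S10-b->S0 S11-a->S11 S11-b->S3 S12-a->S12 S12-b->S3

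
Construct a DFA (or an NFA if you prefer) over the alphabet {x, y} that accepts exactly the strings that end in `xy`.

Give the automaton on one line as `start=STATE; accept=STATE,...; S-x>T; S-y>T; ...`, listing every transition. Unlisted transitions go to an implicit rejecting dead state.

Remember how much of `xy` the current input suffix matches. State S0 means no match yet; S1 means the last symbol is `x`; S2 means the last 2 symbols are `xy`. Only S2 accepts. On a mismatch, fall back to the longest proper suffix that is still a prefix of `xy`.
A 3-state machine:
        x   y  
>  S0   S1  S0 
   S1   S1  S2 
 * S2   S1  S0 
(> = start, * = accepting)

start=S0; accept=S2; S0-x>S1; S0-y>S0; S1-x>S1; S1-y>S2; S2-x>S1; S2-y>S0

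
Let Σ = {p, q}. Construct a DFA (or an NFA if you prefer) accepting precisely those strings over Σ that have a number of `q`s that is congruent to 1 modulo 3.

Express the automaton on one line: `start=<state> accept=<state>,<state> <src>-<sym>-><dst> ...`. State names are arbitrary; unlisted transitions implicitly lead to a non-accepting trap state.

Keep the running count of `q`s modulo 3: each `q` advances along the cycle S0 → S1 → S2 → S0 while other symbols loop. Accept at S1.
3 states suffice.
        p   q  
>  S0   S0  S1 
 * S1   S1  S2 
   S2   S2  S0 
(> = start, * = accepting)

start=S0 accept=S1 S0-p->S0 S0-q->S1 S1-p->S1 S1-q->S2 S2-p->S2 S2-q->S0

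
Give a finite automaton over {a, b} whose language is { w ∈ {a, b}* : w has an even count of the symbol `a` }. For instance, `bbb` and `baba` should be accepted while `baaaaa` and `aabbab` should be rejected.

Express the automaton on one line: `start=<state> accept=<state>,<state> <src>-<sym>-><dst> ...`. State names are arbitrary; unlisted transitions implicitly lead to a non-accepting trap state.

start=s0 accept=s0 s0-a->s1 s0-b->s0 s1-a->s0 s1-b->s1

The only thing that matters is how many `a`s have appeared, reduced mod 2. Use one state per residue: s0 for 0, …, s1 for 1. Reading `a` moves to the next residue; anything else stays put. s0 is accepting.
A 2-state machine:
        a   b  
>* s0   s1  s0 
   s1   s0  s1 
(> = start, * = accepting)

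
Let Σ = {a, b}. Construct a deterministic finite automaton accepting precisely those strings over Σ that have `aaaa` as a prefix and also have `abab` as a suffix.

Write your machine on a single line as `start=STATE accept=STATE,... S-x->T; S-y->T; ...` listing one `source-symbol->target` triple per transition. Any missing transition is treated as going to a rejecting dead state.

start=s0; accept=s9; s0-a->s1; s0-b->s2; s1-a->s3; s1-b->s2; s2-a->s2; s2-b->s2; s3-a->s4; s3-b->s2; s4-a->s5; s4-b->s2; s5-a->s5; s5-b->s6; s6-a->s7; s6-b->s8; s7-a->s5; s7-b->s9; s8-a->s5; s8-b->s8; s9-a->s7; s9-b->s8

Handle the two conditions separately and then intersect. The first has 6 states tracking whether the input so far still matches the prefix `aaaa`; the second has 5 states tracking how much of the suffix `abab` has currently been matched. A product state is a pair (one from each), accepting exactly when both do. Minimizing collapses redundant product states.
A 10-state machine:
        a   b  
>  s0   s1  s2 
   s1   s3  s2 
   s2   s2  s2 
   s3   s4  s2 
   s4   s5  s2 
   s5   s5  s6 
   s6   s7  s8 
   s7   s5  s9 
   s8   s5  s8 
 * s9   s7  s8 
(> = start, * = accepting)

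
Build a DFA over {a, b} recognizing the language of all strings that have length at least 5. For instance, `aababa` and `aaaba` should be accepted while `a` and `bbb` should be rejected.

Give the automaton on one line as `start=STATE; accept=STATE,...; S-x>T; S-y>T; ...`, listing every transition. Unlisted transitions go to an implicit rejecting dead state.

Count input length up to 6: every symbol moves from q0 toward q6, which means 'more than 5' and absorbs. Accept from {q5, q6}.
        a   b  
>  q0   q1  q1 
   q1   q2  q2 
   q2   q3  q3 
   q3   q4  q4 
   q4   q5  q5 
 * q5   q6  q6 
 * q6   q6  q6 
(> = start, * = accepting)

start=q0; accept=q5,q6; q0-a>q1; q0-b>q1; q1-a>q2; q1-b>q2; q2-a>q3; q2-b>q3; q3-a>q4; q3-b>q4; q4-a>q5; q4-b>q5; q5-a>q6; q5-b>q6; q6-a>q6; q6-b>q6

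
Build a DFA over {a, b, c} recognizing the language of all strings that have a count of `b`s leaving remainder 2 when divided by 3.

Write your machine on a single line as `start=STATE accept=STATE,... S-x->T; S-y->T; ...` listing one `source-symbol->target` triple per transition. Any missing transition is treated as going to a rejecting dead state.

start=S0; accept=S2; S0-a->S0; S0-b->S1; S0-c->S0; S1-a->S1; S1-b->S2; S1-c->S1; S2-a->S2; S2-b->S0; S2-c->S2

Keep the running count of `b`s modulo 3: each `b` advances along the cycle S0 → S1 → S2 → S0 while other symbols loop. Accept at S2.
With 3 states:
        a   b   c  
>  S0   S0  S1  S0 
   S1   S1  S2  S1 
 * S2   S2  S0  S2 
(> = start, * = accepting)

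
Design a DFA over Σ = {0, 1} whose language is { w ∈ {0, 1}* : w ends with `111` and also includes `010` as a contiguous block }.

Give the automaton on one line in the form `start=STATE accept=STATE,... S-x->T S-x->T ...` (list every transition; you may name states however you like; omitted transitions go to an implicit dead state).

Build one automaton per condition and run them in lockstep. One (4 states) tracks how much of the suffix `111` has currently been matched; the other (4 states) tracks whether and how much of `010` has been seen. Each combined state is a pair, one component from each; accept when both components accept.
A 10-state machine:
        0   1  
>  s0   s1  s2 
   s1   s1  s3 
   s2   s1  s4 
   s3   s5  s4 
   s4   s1  s6 
   s5   s5  s7 
   s6   s1  s6 
   s7   s5  s8 
   s8   s5  s9 
 * s9   s5  s9 
(> = start, * = accepting)

start=s0 accept=s9 s0-0->s1 s0-1->s2 s1-0->s1 s1-1->s3 s2-0->s1 s2-1->s4 s3-0->s5 s3-1->s4 s4-0->s1 s4-1->s6 s5-0->s5 s5-1->s7 s6-0->s1 s6-1->s6 s7-0->s5 s7-1->s8 s8-0->s5 s8-1->s9 s9-0->s5 s9-1->s9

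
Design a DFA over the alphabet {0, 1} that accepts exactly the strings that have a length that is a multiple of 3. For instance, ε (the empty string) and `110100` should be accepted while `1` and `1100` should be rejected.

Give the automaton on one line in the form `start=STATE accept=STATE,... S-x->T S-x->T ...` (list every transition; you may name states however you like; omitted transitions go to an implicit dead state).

start=S0 accept=S0 S0-0->S1 S0-1->S1 S1-0->S2 S1-1->S2 S2-0->S0 S2-1->S0

Count input length modulo 3: every symbol advances one step around the cycle S0 → S1 → S2 → S0. Accept at S0.
        0   1  
>* S0   S1  S1 
   S1   S2  S2 
   S2   S0  S0 
(> = start, * = accepting)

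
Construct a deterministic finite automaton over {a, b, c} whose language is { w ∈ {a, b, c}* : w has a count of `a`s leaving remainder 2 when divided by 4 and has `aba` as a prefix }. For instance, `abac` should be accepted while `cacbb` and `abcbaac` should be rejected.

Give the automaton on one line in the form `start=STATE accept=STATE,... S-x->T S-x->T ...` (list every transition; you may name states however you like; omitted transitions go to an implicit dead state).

Handle the two conditions separately and then intersect. The first has 4 states tracking the count of `a`s modulo 4; the second has 5 states tracking whether the input so far still matches the prefix `aba`. A product state is a pair (one from each), accepting exactly when both do.
          a    b    c  
>  s0     s1   s2   s2 
   s1     s3   s4   s5 
   s2     s5   s2   s2 
   s3     s6   s3   s3 
   s4     s7   s5   s5 
   s5     s3   s5   s5 
   s6     s2   s6   s6 
 * s7     s8   s7   s7 
   s8     s9   s8   s8 
   s9    s10   s9   s9 
   s10    s7  s10  s10 
(> = start, * = accepting)

start=s0 accept=s7 s0-a->s1 s0-b->s2 s0-c->s2 s1-a->s3 s1-b->s4 s1-c->s5 s2-a->s5 s2-b->s2 s2-c->s2 s3-a->s6 s3-b->s3 s3-c->s3 s4-a->s7 s4-b->s5 s4-c->s5 s5-a->s3 s5-b->s5 s5-c->s5 s6-a->s2 s6-b->s6 s6-c->s6 s7-a->s8 s7-b->s7 s7-c->s7 s8-a->s9 s8-b->s8 s8-c->s8 s9-a->s10 s9-b->s9 s9-c->s9 s10-a->s7 s10-b->s10 s10-c->s10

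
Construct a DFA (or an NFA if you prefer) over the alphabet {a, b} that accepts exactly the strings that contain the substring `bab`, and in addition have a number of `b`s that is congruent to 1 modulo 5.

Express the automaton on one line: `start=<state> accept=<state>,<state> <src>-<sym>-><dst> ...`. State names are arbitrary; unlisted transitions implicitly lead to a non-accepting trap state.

Handle the two conditions separately and then intersect. One (4 states) tracks whether and how much of `bab` has been seen; the other (5 states) tracks the count of `b`s modulo 5. Each combined state is a pair, one component from each; accept when both components accept.
A 20-state machine:
          a    b  
>  q0     q0   q1 
   q1     q2   q3 
   q2     q4   q5 
   q3     q6   q7 
   q4     q4   q3 
   q5     q5   q8 
   q6     q9   q8 
   q7    q10  q11 
   q8     q8  q12 
   q9     q9   q7 
   q10   q13  q12 
   q11   q14  q15 
   q12   q12  q16 
   q13   q13  q11 
   q14   q17  q16 
   q15   q18   q1 
   q16   q16  q19 
   q17   q17  q15 
   q18    q0  q19 
 * q19   q19   q5 
(> = start, * = accepting)

start=q0 accept=q19 q0-a->q0 q0-b->q1 q1-a->q2 q1-b->q3 q2-a->q4 q2-b->q5 q3-a->q6 q3-b->q7 q4-a->q4 q4-b->q3 q5-a->q5 q5-b->q8 q6-a->q9 q6-b->q8 q7-a->q10 q7-b->q11 q8-a->q8 q8-b->q12 q9-a->q9 q9-b->q7 q10-a->q13 q10-b->q12 q11-a->q14 q11-b->q15 q12-a->q12 q12-b->q16 q13-a->q13 q13-b->q11 q14-a->q17 q14-b->q16 q15-a->q18 q15-b->q1 q16-a->q16 q16-b->q19 q17-a->q17 q17-b->q15 q18-a->q0 q18-b->q19 q19-a->q19 q19-b->q5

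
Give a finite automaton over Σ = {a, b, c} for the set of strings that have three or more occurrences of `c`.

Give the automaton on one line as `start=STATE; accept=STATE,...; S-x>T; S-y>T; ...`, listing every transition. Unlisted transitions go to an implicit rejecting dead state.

Count `c`s, saturating at 4: states s0 through s3 mean 0 through 3 `c`s seen; s4 means more than 3. Each `c` increments (capped at s4); other symbols loop. Accept from {s3, s4}.
        a   b   c  
>  s0   s0  s0  s1 
   s1   s1  s1  s2 
   s2   s2  s2  s3 
 * s3   s3  s3  s4 
 * s4   s4  s4  s4 
(> = start, * = accepting)

start=s0; accept=s3,s4; s0-a>s0; s0-b>s0; s0-c>s1; s1-a>s1; s1-b>s1; s1-c>s2; s2-a>s2; s2-b>s2; s2-c>s3; s3-a>s3; s3-b>s3; s3-c>s4; s4-a>s4; s4-b>s4; s4-c>s4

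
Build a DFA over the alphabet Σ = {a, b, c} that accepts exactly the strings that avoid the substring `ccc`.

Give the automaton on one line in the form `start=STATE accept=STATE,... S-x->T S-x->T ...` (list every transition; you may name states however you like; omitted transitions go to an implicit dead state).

This is the complement of 'contains `ccc`'. Use the same substring-matching states — S0 through S3 holding how much of `ccc` has just been matched — but flip the accepting set: everything except the trap S3 accepts.
With 4 states:
        a   b   c  
>* S0   S0  S0  S1 
 * S1   S0  S0  S2 
 * S2   S0  S0  S3 
   S3   S3  S3  S3 
(> = start, * = accepting)

start=S0 accept=S0,S1,S2 S0-a->S0 S0-b->S0 S0-c->S1 S1-a->S0 S1-b->S0 S1-c->S2 S2-a->S0 S2-b->S0 S2-c->S3 S3-a->S3 S3-b->S3 S3-c->S3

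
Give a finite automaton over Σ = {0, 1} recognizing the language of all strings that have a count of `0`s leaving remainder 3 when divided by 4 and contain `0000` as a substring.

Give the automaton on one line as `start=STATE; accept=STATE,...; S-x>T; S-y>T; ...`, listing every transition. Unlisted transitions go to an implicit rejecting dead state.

Build one automaton per condition and run them in lockstep. The first has 4 states tracking the count of `0`s modulo 4; the second has 5 states tracking whether and how much of `0000` has been seen. A product state is a pair (one from each), accepting exactly when both do.
With 20 states:
          0    1  
>  S0     S1   S0 
   S1     S2   S3 
   S2     S4   S5 
   S3     S6   S3 
   S4     S7   S8 
   S5     S9   S5 
   S6    S10   S5 
   S7    S11   S7 
   S8    S12   S8 
   S9    S13   S8 
   S10   S14   S8 
   S11   S15  S11 
   S12   S16   S0 
   S13   S17   S0 
   S14   S11   S0 
   S15   S18  S15 
   S16   S19   S3 
   S17   S15   S3 
 * S18    S7  S18 
   S19   S18   S5 
(> = start, * = accepting)

start=S0; accept=S18; S0-0>S1; S0-1>S0; S1-0>S2; S1-1>S3; S2-0>S4; S2-1>S5; S3-0>S6; S3-1>S3; S4-0>S7; S4-1>S8; S5-0>S9; S5-1>S5; S6-0>S10; S6-1>S5; S7-0>S11; S7-1>S7; S8-0>S12; S8-1>S8; S9-0>S13; S9-1>S8; S10-0>S14; S10-1>S8; S11-0>S15; S11-1>S11; S12-0>S16; S12-1>S0; S13-0>S17; S13-1>S0; S14-0>S11; S14-1>S0; S15-0>S18; S15-1>S15; S16-0>S19; S16-1>S3; S17-0>S15; S17-1>S3; S18-0>S7; S18-1>S18; S19-0>S18; S19-1>S5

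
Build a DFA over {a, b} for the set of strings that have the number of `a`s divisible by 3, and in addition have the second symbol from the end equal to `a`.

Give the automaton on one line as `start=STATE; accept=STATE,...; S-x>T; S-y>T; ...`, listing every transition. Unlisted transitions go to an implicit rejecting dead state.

start=s0; accept=s7,s12; s0-a>s1; s0-b>s2; s1-a>s3; s1-b>s4; s2-a>s5; s2-b>s6; s3-a>s7; s3-b>s8; s4-a>s9; s4-b>s10; s5-a>s3; s5-b>s4; s6-a>s5; s6-b>s6; s7-a>s11; s7-b>s12; s8-a>s13; s8-b>s14; s9-a>s7; s9-b>s8; s10-a>s9; s10-b>s10; s11-a>s3; s11-b>s4; s12-a>s5; s12-b>s6; s13-a>s11; s13-b>s12; s14-a>s13; s14-b>s14

Build one automaton per condition and run them in lockstep. The first has 3 states tracking the count of `a`s modulo 3; the second has 7 states tracking the last 2 symbols read. A product state is a pair (one from each), accepting exactly when both do.
          a    b  
>  s0     s1   s2 
   s1     s3   s4 
   s2     s5   s6 
   s3     s7   s8 
   s4     s9  s10 
   s5     s3   s4 
   s6     s5   s6 
 * s7    s11  s12 
   s8    s13  s14 
   s9     s7   s8 
   s10    s9  s10 
   s11    s3   s4 
 * s12    s5   s6 
   s13   s11  s12 
   s14   s13  s14 
(> = start, * = accepting)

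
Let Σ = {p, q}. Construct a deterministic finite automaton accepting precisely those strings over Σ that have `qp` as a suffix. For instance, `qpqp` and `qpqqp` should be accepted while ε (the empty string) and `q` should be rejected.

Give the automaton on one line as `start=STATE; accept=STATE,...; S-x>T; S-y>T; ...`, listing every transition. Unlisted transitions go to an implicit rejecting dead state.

Let each state record the length of the longest suffix of the input read so far that is also a prefix of `qp`. S1 means the last symbol is `q`; S2 means the last 2 symbols are `qp`. Accept only at S2, where the string currently ends in `qp`.
        p   q  
>  S0   S0  S1 
   S1   S2  S1 
 * S2   S0  S1 
(> = start, * = accepting)

start=S0; accept=S2; S0-p>S0; S0-q>S1; S1-p>S2; S1-q>S1; S2-p>S0; S2-q>S1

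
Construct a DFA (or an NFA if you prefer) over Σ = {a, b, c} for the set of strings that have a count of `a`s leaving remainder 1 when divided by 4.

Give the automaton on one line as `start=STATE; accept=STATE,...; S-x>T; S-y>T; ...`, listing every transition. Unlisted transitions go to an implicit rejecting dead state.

The only thing that matters is how many `a`s have appeared, reduced mod 4. Use one state per residue: s0 for 0, …, s3 for 3. Reading `a` moves to the next residue; anything else stays put. s1 is accepting.
A 4-state machine:
        a   b   c  
>  s0   s1  s0  s0 
 * s1   s2  s1  s1 
   s2   s3  s2  s2 
   s3   s0  s3  s3 
(> = start, * = accepting)

start=s0; accept=s1; s0-a>s1; s0-b>s0; s0-c>s0; s1-a>s2; s1-b>s1; s1-c>s1; s2-a>s3; s2-b>s2; s2-c>s2; s3-a>s0; s3-b>s3; s3-c>s3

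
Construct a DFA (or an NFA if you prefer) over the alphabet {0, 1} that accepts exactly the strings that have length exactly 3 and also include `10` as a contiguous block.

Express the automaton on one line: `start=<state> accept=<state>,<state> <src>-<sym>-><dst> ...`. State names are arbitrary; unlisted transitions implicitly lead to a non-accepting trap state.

start=q0 accept=q6 q0-0->q1 q0-1->q2 q1-0->q3 q1-1->q4 q2-0->q5 q2-1->q4 q3-0->q3 q3-1->q3 q4-0->q6 q4-1->q3 q5-0->q6 q5-1->q6 q6-0->q3 q6-1->q3

Run two small machines in parallel and take their product. One (5 states) tracks the input length, saturating at 4; the other (3 states) tracks whether and how much of `10` has been seen. Each combined state is a pair, one component from each; accept when both components accept. Equivalent product states are then merged.
With 7 states:
        0   1  
>  q0   q1  q2 
   q1   q3  q4 
   q2   q5  q4 
   q3   q3  q3 
   q4   q6  q3 
   q5   q6  q6 
 * q6   q3  q3 
(> = start, * = accepting)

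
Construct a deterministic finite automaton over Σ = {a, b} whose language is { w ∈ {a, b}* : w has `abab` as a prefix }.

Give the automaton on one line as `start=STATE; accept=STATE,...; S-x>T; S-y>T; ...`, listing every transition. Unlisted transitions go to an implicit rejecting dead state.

Walk along `abab` while the input agrees: from q0 take `a` to q1, and so on. Any deviation drops to the rejecting sink q5. Once q4 is reached the prefix is confirmed and every continuation is accepted.
A 6-state machine:
        a   b  
>  q0   q1  q5 
   q1   q5  q2 
   q2   q3  q5 
   q3   q5  q4 
 * q4   q4  q4 
   q5   q5  q5 
(> = start, * = accepting)

start=q0; accept=q4; q0-a>q1; q0-b>q5; q1-a>q5; q1-b>q2; q2-a>q3; q2-b>q5; q3-a>q5; q3-b>q4; q4-a>q4; q4-b>q4; q5-a>q5; q5-b>q5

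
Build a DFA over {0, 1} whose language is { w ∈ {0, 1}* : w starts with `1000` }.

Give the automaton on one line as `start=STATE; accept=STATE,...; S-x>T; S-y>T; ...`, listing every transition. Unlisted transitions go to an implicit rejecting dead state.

start=A; accept=E; A-0>F; A-1>B; B-0>C; B-1>F; C-0>D; C-1>F; D-0>E; D-1>F; E-0>E; E-1>E; F-0>F; F-1>F

Check the first 4 symbols one by one: A through D record how many have matched `1000` so far; any wrong symbol goes to the dead state F. After all 4 match we enter the accepting sink E.
6 states suffice.
       0  1 
>  A   F  B 
   B   C  F 
   C   D  F 
   D   E  F 
 * E   E  E 
   F   F  F 
(> = start, * = accepting)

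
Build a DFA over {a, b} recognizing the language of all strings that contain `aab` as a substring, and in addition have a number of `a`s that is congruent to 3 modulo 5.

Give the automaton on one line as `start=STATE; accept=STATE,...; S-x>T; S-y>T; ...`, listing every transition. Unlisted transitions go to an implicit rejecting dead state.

start=q0; accept=q8; q0-a>q1; q0-b>q0; q1-a>q2; q1-b>q3; q2-a>q4; q2-b>q5; q3-a>q6; q3-b>q3; q4-a>q7; q4-b>q8; q5-a>q8; q5-b>q5; q6-a>q4; q6-b>q9; q7-a>q10; q7-b>q11; q8-a>q11; q8-b>q8; q9-a>q12; q9-b>q9; q10-a>q13; q10-b>q14; q11-a>q14; q11-b>q11; q12-a>q7; q12-b>q15; q13-a>q2; q13-b>q16; q14-a>q16; q14-b>q14; q15-a>q17; q15-b>q15; q16-a>q5; q16-b>q16; q17-a>q10; q17-b>q18; q18-a>q19; q18-b>q18; q19-a>q13; q19-b>q0

Build one automaton per condition and run them in lockstep. The first has 4 states tracking whether and how much of `aab` has been seen; the second has 5 states tracking the count of `a`s modulo 5. A product state is a pair (one from each), accepting exactly when both do.
A 20-state machine:
          a    b  
>  q0     q1   q0 
   q1     q2   q3 
   q2     q4   q5 
   q3     q6   q3 
   q4     q7   q8 
   q5     q8   q5 
   q6     q4   q9 
   q7    q10  q11 
 * q8    q11   q8 
   q9    q12   q9 
   q10   q13  q14 
   q11   q14  q11 
   q12    q7  q15 
   q13    q2  q16 
   q14   q16  q14 
   q15   q17  q15 
   q16    q5  q16 
   q17   q10  q18 
   q18   q19  q18 
   q19   q13   q0 
(> = start, * = accepting)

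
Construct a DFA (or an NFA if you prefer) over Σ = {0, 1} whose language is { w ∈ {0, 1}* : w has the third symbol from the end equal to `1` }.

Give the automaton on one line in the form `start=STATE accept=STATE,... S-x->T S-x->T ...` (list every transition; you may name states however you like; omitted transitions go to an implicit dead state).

start=q0 accept=q11,q12,q13,q14 q0-0->q1 q0-1->q2 q1-0->q3 q1-1->q4 q2-0->q5 q2-1->q6 q3-0->q7 q3-1->q8 q4-0->q9 q4-1->q10 q5-0->q11 q5-1->q12 q6-0->q13 q6-1->q14 q7-0->q7 q7-1->q8 q8-0->q9 q8-1->q10 q9-0->q11 q9-1->q12 q10-0->q13 q10-1->q14 q11-0->q7 q11-1->q8 q12-0->q9 q12-1->q10 q13-0->q11 q13-1->q12 q14-0->q13 q14-1->q14

A DFA must remember the last 3 symbols (since which symbol is third-to-last isn't known until the input ends). Use one state per possible window of the last ≤3 symbols; accept from those whose window starts with `1`.
          0    1  
>  q0     q1   q2 
   q1     q3   q4 
   q2     q5   q6 
   q3     q7   q8 
   q4     q9  q10 
   q5    q11  q12 
   q6    q13  q14 
   q7     q7   q8 
   q8     q9  q10 
   q9    q11  q12 
   q10   q13  q14 
 * q11    q7   q8 
 * q12    q9  q10 
 * q13   q11  q12 
 * q14   q13  q14 
(> = start, * = accepting)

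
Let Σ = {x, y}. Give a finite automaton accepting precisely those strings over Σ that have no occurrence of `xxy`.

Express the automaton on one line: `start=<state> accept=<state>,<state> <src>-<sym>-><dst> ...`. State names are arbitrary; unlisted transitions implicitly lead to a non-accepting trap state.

Track partial matches of the forbidden pattern `xxy`. State D is a dead state reached once `xxy` has occurred; every other state accepts. A means no part of `xxy` is currently matched.
4 states suffice.
       x  y 
>* A   B  A 
 * B   C  A 
 * C   C  D 
   D   D  D 
(> = start, * = accepting)

start=A accept=A,B,C A-x->B A-y->A B-x->C B-y->A C-x->C C-y->D D-x->D D-y->D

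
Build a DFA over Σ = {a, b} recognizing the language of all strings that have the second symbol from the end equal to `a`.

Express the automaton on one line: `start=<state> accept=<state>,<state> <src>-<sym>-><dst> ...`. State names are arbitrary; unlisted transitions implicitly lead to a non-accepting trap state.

start=q0 accept=q3,q4 q0-a->q1 q0-b->q2 q1-a->q3 q1-b->q4 q2-a->q5 q2-b->q6 q3-a->q3 q3-b->q4 q4-a->q5 q4-b->q6 q5-a->q3 q5-b->q4 q6-a->q5 q6-b->q6

Because acceptance depends on a position counted from the end, the machine has to buffer the most recent 2 symbols. Make each state the string of the last up-to-2 symbols read; on input `x` shift the window left and append `x`. Accept when the buffered window has length 2 and begins with `a`.
A 7-state machine:
        a   b  
>  q0   q1  q2 
   q1   q3  q4 
   q2   q5  q6 
 * q3   q3  q4 
 * q4   q5  q6 
   q5   q3  q4 
   q6   q5  q6 
(> = start, * = accepting)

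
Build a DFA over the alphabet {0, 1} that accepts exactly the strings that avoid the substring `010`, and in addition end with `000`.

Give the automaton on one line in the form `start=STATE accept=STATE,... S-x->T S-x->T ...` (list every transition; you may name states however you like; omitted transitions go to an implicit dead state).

start=A accept=E A-0->B A-1->A B-0->C B-1->D C-0->E C-1->D D-0->F D-1->A E-0->E E-1->D F-0->F F-1->F

Handle the two conditions separately and then intersect. The first has 4 states tracking partial matches of the forbidden pattern `010`; the second has 4 states tracking how much of the suffix `000` has currently been matched. A product state is a pair (one from each), accepting exactly when both do. After merging equivalent states the machine shrinks.
6 states suffice.
       0  1 
>  A   B  A 
   B   C  D 
   C   E  D 
   D   F  A 
 * E   E  D 
   F   F  F 
(> = start, * = accepting)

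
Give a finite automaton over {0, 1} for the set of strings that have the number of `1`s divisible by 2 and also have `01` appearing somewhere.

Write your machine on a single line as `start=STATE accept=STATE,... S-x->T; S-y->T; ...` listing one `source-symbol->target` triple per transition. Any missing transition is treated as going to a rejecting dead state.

start=S0; accept=S5; S0-0->S1; S0-1->S2; S1-0->S1; S1-1->S3; S2-0->S4; S2-1->S0; S3-0->S3; S3-1->S5; S4-0->S4; S4-1->S5; S5-0->S5; S5-1->S3

Run two small machines in parallel and take their product. The first has 2 states tracking the count of `1`s modulo 2; the second has 3 states tracking whether and how much of `01` has been seen. A product state is a pair (one from each), accepting exactly when both do.
6 states suffice.
        0   1  
>  S0   S1  S2 
   S1   S1  S3 
   S2   S4  S0 
   S3   S3  S5 
   S4   S4  S5 
 * S5   S5  S3 
(> = start, * = accepting)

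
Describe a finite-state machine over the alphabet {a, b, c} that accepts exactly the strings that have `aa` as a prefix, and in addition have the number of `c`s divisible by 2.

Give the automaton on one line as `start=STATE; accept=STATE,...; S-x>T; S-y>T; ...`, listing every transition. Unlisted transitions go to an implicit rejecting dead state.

start=q0; accept=q3; q0-a>q1; q0-b>q2; q0-c>q2; q1-a>q3; q1-b>q2; q1-c>q2; q2-a>q2; q2-b>q2; q2-c>q2; q3-a>q3; q3-b>q3; q3-c>q4; q4-a>q4; q4-b>q4; q4-c>q3

Build one automaton per condition and run them in lockstep. The first has 4 states tracking whether the input so far still matches the prefix `aa`; the second has 2 states tracking the count of `c`s modulo 2. A product state is a pair (one from each), accepting exactly when both do. Equivalent product states are then merged.
5 states suffice.
        a   b   c  
>  q0   q1  q2  q2 
   q1   q3  q2  q2 
   q2   q2  q2  q2 
 * q3   q3  q3  q4 
   q4   q4  q4  q3 
(> = start, * = accepting)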